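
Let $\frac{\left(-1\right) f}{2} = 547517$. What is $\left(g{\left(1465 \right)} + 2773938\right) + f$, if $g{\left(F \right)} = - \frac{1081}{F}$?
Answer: $\frac{2459593279}{1465} \approx 1.6789 \cdot 10^{6}$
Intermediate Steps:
$f = -1095034$ ($f = \left(-2\right) 547517 = -1095034$)
$\left(g{\left(1465 \right)} + 2773938\right) + f = \left(- \frac{1081}{1465} + 2773938\right) - 1095034 = \frac{4063818089}{1465} - 1095034 = \frac{2459593279}{1465}$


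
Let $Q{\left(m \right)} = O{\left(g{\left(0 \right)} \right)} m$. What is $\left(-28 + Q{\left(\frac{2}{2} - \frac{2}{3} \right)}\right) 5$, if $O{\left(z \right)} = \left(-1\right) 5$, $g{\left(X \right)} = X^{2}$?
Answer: $- \frac{445}{3} \approx -148.33$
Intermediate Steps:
$O{\left(z \right)} = -5$
$Q{\left(m \right)} = - 5 m$
$\left(-28 + Q{\left(\frac{2}{2} - \frac{2}{3} \right)}\right) 5 = \left(-28 - 5 \left(\frac{2}{2} - \frac{2}{3}\right)\right) 5 = \left(-28 - 5 \left(2 \cdot \frac{1}{2} - \frac{2}{3}\right)\right) 5 = \left(-28 - 5 \left(1 - \frac{2}{3}\right)\right) 5 = \left(-28 - \frac{5}{3}\right) 5 = \left(- \frac{89}{3}\right) 5 = - \frac{445}{3}$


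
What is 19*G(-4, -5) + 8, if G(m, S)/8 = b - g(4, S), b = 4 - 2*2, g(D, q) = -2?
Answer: 312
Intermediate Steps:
b = 0 (b = 4 - 4 = 0)
G(m, S) = 16 (G(m, S) = 8*(0 - 1*(-2)) = 8*(0 + 2) = 8*2 = 16)
19*G(-4, -5) + 8 = 19*16 + 8 = 304 + 8 = 312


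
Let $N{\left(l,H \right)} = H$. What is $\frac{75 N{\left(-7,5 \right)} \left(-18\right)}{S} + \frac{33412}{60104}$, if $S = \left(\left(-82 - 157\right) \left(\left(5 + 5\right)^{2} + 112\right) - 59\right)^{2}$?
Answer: $\frac{2388230719693}{4296147986306} \approx 0.5559$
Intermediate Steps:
$S = 2573228529$ ($S = \left(- 239 \left(10^{2} + 112\right) - 59\right)^{2} = \left(- 239 \left(100 + 112\right) - 59\right)^{2} = \left(\left(-239\right) 212 - 59\right)^{2} = \left(-50668 - 59\right)^{2} = \left(-50727\right)^{2} = 2573228529$)
$\frac{75 N{\left(-7,5 \right)} \left(-18\right)}{S} + \frac{33412}{60104} = \frac{75 \cdot 5 \left(-18\right)}{2573228529} + \frac{33412}{60104} = 375 \left(-18\right) \frac{1}{2573228529} + 33412 \cdot \frac{1}{60104} = \left(-6750\right) \frac{1}{2573228529} + \frac{8353}{15026} = - \frac{750}{285914281} + \frac{8353}{15026} = \frac{2388230719693}{4296147986306}$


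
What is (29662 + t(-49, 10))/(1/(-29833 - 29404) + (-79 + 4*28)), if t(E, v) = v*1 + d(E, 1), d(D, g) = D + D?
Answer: 875937519/977410 ≈ 896.18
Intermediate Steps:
d(D, g) = 2*D
t(E, v) = v + 2*E (t(E, v) = v*1 + 2*E = v + 2*E)
(29662 + t(-49, 10))/(1/(-29833 - 29404) + (-79 + 4*28)) = (29662 + (10 + 2*(-49)))/(1/(-29833 - 29404) + (-79 + 4*28)) = (29662 + (10 - 98))/(1/(-59237) + (-79 + 112)) = (29662 - 88)/(-1/59237 + 33) = 29574/(1954820/59237) = 29574*(59237/1954820) = 875937519/977410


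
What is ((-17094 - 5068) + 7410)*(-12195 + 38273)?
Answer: -384702656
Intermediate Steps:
((-17094 - 5068) + 7410)*(-12195 + 38273) = (-22162 + 7410)*26078 = -14752*26078 = -384702656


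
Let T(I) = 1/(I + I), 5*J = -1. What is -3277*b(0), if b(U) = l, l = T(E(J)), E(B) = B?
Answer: 16385/2 ≈ 8192.5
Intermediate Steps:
J = -⅕ (J = (⅕)*(-1) = -⅕ ≈ -0.20000)
T(I) = 1/(2*I)
l = -5/2 (l = 1/(2*(-⅕)) = (½)*(-5) = -5/2 ≈ -2.5000)
b(U) = -5/2
-3277*b(0) = -3277*(-5/2) = 16385/2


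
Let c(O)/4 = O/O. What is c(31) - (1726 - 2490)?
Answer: 768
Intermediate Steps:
c(O) = 4 (c(O) = 4*(O/O) = 4*1 = 4)
c(31) - (1726 - 2490) = 4 - (1726 - 2490) = 4 - 1*(-764) = 4 + 764 = 768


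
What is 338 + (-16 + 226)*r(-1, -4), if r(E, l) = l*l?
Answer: 3698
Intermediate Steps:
r(E, l) = l²
338 + (-16 + 226)*r(-1, -4) = 338 + (-16 + 226)*(-4)² = 338 + 210*16 = 338 + 3360 = 3698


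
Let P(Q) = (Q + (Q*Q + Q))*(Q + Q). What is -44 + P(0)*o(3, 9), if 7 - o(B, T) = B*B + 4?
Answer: -44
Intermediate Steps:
o(B, T) = 3 - B² (o(B, T) = 7 - (B*B + 4) = 7 - (B² + 4) = 7 - (4 + B²) = 7 + (-4 - B²) = 3 - B²)
P(Q) = 2*Q*(Q² + 2*Q) (P(Q) = (Q + (Q² + Q))*(2*Q) = (Q + (Q + Q²))*(2*Q) = (Q² + 2*Q)*(2*Q) = 2*Q*(Q² + 2*Q))
-44 + P(0)*o(3, 9) = -44 + (2*0²*(2 + 0))*(3 - 1*3²) = -44 + (2*0*2)*(3 - 1*9) = -44 + 0*(3 - 9) = -44 + 0*(-6) = -44 + 0 = -44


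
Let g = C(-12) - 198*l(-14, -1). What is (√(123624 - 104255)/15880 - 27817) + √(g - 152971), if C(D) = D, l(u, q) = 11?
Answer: -27817 + √19369/15880 + I*√155161 ≈ -27817.0 + 393.9*I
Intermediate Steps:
g = -2190 (g = -12 - 198*11 = -12 - 2178 = -2190)
(√(123624 - 104255)/15880 - 27817) + √(g - 152971) = (√(123624 - 104255)/15880 - 27817) + √(-2190 - 152971) = (√19369*(1/15880) - 27817) + √(-155161) = (√19369/15880 - 27817) + I*√155161 = (-27817 + √19369/15880) + I*√155161 = -27817 + √19369/15880 + I*√155161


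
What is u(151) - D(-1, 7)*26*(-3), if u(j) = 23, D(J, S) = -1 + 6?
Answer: 413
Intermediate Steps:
D(J, S) = 5
u(151) - D(-1, 7)*26*(-3) = 23 - 5*26*(-3) = 23 - 130*(-3) = 23 - 1*(-390) = 23 + 390 = 413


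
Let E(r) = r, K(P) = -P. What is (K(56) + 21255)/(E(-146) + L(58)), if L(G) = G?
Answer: -21199/88 ≈ -240.90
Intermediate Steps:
(K(56) + 21255)/(E(-146) + L(58)) = (-1*56 + 21255)/(-146 + 58) = (-56 + 21255)/(-88) = 21199*(-1/88) = -21199/88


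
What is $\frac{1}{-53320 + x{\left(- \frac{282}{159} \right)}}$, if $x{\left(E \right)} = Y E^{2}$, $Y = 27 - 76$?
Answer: $- \frac{2809}{150208844} \approx -1.8701 \cdot 10^{-5}$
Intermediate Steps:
$Y = -49$ ($Y = 27 - 76 = -49$)
$x{\left(E \right)} = - 49 E^{2}$
$\frac{1}{-53320 + x{\left(- \frac{282}{159} \right)}} = \frac{1}{-53320 - 49 \left(- \frac{282}{159}\right)^{2}} = \frac{1}{-53320 - 49 \left(\left(-282\right) \frac{1}{159}\right)^{2}} = \frac{1}{-53320 - 49 \left(- \frac{94}{53}\right)^{2}} = \frac{1}{-53320 - \frac{432964}{2809}} = \frac{1}{- \frac{150208844}{2809}} = - \frac{2809}{150208844}$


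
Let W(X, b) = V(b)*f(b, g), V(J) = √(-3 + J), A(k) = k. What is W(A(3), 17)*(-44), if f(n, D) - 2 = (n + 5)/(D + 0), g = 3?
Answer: -1232*√14/3 ≈ -1536.6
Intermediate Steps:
f(n, D) = 2 + (5 + n)/D (f(n, D) = 2 + (n + 5)/(D + 0) = 2 + (5 + n)/D)
W(X, b) = √(-3 + b)*(11/3 + b/3) (W(X, b) = √(-3 + b)*((5 + b + 2*3)/3) = √(-3 + b)*((5 + b + 6)/3) = √(-3 + b)*((11 + b)/3) = √(-3 + b)*(11/3 + b/3))
W(A(3), 17)*(-44) = (√(-3 + 17)*(11 + 17)/3)*(-44) = ((⅓)*√14*28)*(-44) = (28*√14/3)*(-44) = -1232*√14/3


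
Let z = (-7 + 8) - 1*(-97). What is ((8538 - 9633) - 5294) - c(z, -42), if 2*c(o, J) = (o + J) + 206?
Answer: -6520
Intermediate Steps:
z = 98 (z = 1 + 97 = 98)
c(o, J) = 103 + J/2 + o/2 (c(o, J) = ((o + J) + 206)/2 = ((J + o) + 206)/2 = (206 + J + o)/2 = 103 + J/2 + o/2)
((8538 - 9633) - 5294) - c(z, -42) = ((8538 - 9633) - 5294) - (103 + (½)*(-42) + (½)*98) = (-1095 - 5294) - (103 - 21 + 49) = -6389 - 1*131 = -6389 - 131 = -6520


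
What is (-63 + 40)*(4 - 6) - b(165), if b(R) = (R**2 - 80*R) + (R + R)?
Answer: -14309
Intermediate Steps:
b(R) = R**2 - 78*R (b(R) = (R**2 - 80*R) + 2*R = R**2 - 78*R)
(-63 + 40)*(4 - 6) - b(165) = (-63 + 40)*(4 - 6) - 165*(-78 + 165) = -23*(-2) - 165*87 = 46 - 1*14355 = 46 - 14355 = -14309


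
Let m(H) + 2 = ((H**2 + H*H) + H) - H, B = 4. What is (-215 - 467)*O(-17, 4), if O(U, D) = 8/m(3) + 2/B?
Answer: -682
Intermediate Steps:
m(H) = -2 + 2*H**2 (m(H) = -2 + (((H**2 + H*H) + H) - H) = -2 + (((H**2 + H**2) + H) - H) = -2 + ((2*H**2 + H) - H) = -2 + ((H + 2*H**2) - H) = -2 + 2*H**2)
O(U, D) = 1 (O(U, D) = 8/(-2 + 2*3**2) + 2/4 = 8/(-2 + 2*9) + 2*(1/4) = 8/(-2 + 18) + 1/2 = 8/16 + 1/2 = 8*(1/16) + 1/2 = 1/2 + 1/2 = 1)
(-215 - 467)*O(-17, 4) = (-215 - 467)*1 = -682*1 = -682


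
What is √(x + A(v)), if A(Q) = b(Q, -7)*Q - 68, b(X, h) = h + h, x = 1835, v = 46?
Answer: √1123 ≈ 33.511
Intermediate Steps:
b(X, h) = 2*h
A(Q) = -68 - 14*Q (A(Q) = (2*(-7))*Q - 68 = -14*Q - 68 = -68 - 14*Q)
√(x + A(v)) = √(1835 + (-68 - 14*46)) = √(1835 + (-68 - 644)) = √(1835 - 712) = √1123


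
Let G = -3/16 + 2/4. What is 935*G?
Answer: 4675/16 ≈ 292.19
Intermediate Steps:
G = 5/16 (G = -3*1/16 + 2*(¼) = -3/16 + ½ = 5/16 ≈ 0.31250)
935*G = 935*(5/16) = 4675/16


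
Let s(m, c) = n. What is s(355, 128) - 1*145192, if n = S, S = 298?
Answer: -144894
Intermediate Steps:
n = 298
s(m, c) = 298
s(355, 128) - 1*145192 = 298 - 1*145192 = 298 - 145192 = -144894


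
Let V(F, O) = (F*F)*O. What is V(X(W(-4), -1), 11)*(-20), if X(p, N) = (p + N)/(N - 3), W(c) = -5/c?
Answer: -55/64 ≈ -0.85938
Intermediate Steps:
X(p, N) = (N + p)/(-3 + N)
V(F, O) = O*F² (V(F, O) = F²*O = O*F²)
V(X(W(-4), -1), 11)*(-20) = (11*((-1 - 5/(-4))/(-3 - 1))²)*(-20) = (11*((-1 - 5*(-¼))/(-4))²)*(-20) = (11*(-(-1 + 5/4)/4)²)*(-20) = (11*(-¼*¼)²)*(-20) = (11*(-1/16)²)*(-20) = (11*(1/256))*(-20) = (11/256)*(-20) = -55/64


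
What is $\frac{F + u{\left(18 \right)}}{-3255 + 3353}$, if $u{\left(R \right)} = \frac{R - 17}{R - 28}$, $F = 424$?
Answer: $\frac{4239}{980} \approx 4.3255$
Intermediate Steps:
$u{\left(R \right)} = \frac{-17 + R}{-28 + R}$
$\frac{F + u{\left(18 \right)}}{-3255 + 3353} = \frac{424 + \frac{-17 + 18}{-28 + 18}}{-3255 + 3353} = \frac{424 + \frac{1}{-10} \cdot 1}{98} = \left(424 - \frac{1}{10}\right) \frac{1}{98} = \frac{4239}{10} \cdot \frac{1}{98} = \frac{4239}{980}$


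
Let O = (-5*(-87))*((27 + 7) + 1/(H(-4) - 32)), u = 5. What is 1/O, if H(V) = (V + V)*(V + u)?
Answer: 8/118233 ≈ 6.7663e-5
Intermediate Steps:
H(V) = 2*V*(5 + V) (H(V) = (V + V)*(V + 5) = (2*V)*(5 + V) = 2*V*(5 + V))
O = 118233/8 (O = (-5*(-87))*((27 + 7) + 1/(2*(-4)*(5 - 4) - 32)) = 435*(34 + 1/(2*(-4)*1 - 32)) = 435*(34 + 1/(-8 - 32)) = 435*(34 + 1/(-40)) = 435*(34 - 1/40) = 435*(1359/40) = 118233/8 ≈ 14779.)
1/O = 1/(118233/8) = 8/118233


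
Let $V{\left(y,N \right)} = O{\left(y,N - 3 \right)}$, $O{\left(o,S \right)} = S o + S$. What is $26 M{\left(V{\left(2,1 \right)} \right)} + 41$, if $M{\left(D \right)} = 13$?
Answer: $379$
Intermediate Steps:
$O{\left(o,S \right)} = S + S o$
$V{\left(y,N \right)} = \left(1 + y\right) \left(-3 + N\right)$ ($V{\left(y,N \right)} = \left(N - 3\right) \left(1 + y\right) = \left(-3 + N\right) \left(1 + y\right) = \left(1 + y\right) \left(-3 + N\right)$)
$26 M{\left(V{\left(2,1 \right)} \right)} + 41 = 26 \cdot 13 + 41 = 338 + 41 = 379$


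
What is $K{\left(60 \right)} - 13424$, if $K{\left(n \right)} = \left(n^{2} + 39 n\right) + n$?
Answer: $-7424$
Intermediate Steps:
$K{\left(n \right)} = n^{2} + 40 n$
$K{\left(60 \right)} - 13424 = 60 \left(40 + 60\right) - 13424 = 60 \cdot 100 - 13424 = 6000 - 13424 = -7424$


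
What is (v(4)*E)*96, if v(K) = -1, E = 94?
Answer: -9024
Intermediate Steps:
(v(4)*E)*96 = -1*94*96 = -94*96 = -9024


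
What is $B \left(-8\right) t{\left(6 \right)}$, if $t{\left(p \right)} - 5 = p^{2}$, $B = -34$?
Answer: $11152$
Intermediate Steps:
$t{\left(p \right)} = 5 + p^{2}$
$B \left(-8\right) t{\left(6 \right)} = \left(-34\right) \left(-8\right) \left(5 + 6^{2}\right) = 272 \left(5 + 36\right) = 272 \cdot 41 = 11152$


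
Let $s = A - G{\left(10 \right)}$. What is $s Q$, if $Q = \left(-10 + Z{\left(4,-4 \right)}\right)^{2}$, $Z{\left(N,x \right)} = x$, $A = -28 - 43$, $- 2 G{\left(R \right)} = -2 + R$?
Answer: $-13132$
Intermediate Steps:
$G{\left(R \right)} = 1 - \frac{R}{2}$ ($G{\left(R \right)} = - \frac{-2 + R}{2} = 1 - \frac{R}{2}$)
$A = -71$
$Q = 196$ ($Q = \left(-10 - 4\right)^{2} = \left(-14\right)^{2} = 196$)
$s = -67$ ($s = -71 - \left(1 - 5\right) = -71 - -4 = -71 + 4 = -67$)
$s Q = \left(-67\right) 196 = -13132$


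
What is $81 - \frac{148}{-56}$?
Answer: $\frac{1171}{14} \approx 83.643$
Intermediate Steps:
$81 - \frac{148}{-56} = 81 - - \frac{37}{14} = 81 + \frac{37}{14} = \frac{1171}{14}$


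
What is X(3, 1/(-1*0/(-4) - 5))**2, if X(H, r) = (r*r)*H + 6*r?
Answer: 729/625 ≈ 1.1664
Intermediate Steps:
X(H, r) = 6*r + H*r**2 (X(H, r) = r**2*H + 6*r = H*r**2 + 6*r = 6*r + H*r**2)
X(3, 1/(-1*0/(-4) - 5))**2 = ((6 + 3/(-1*0/(-4) - 5))/(-1*0/(-4) - 5))**2 = ((6 + 3/(0*(-1/4) - 5))/(0*(-1/4) - 5))**2 = ((6 + 3/(0 - 5))/(0 - 5))**2 = ((6 + 3/(-5))/(-5))**2 = (-(6 + 3*(-1/5))/5)**2 = (-(6 - 3/5)/5)**2 = (-1/5*27/5)**2 = (-27/25)**2 = 729/625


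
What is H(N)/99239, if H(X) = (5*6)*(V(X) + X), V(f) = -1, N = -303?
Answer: -9120/99239 ≈ -0.091899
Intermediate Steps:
H(X) = -30 + 30*X (H(X) = (5*6)*(-1 + X) = 30*(-1 + X) = -30 + 30*X)
H(N)/99239 = (-30 + 30*(-303))/99239 = (-30 - 9090)*(1/99239) = -9120*1/99239 = -9120/99239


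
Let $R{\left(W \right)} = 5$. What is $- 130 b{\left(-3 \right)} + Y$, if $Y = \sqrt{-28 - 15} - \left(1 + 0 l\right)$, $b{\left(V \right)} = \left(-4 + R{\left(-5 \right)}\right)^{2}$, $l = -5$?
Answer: $-131 + i \sqrt{43} \approx -131.0 + 6.5574 i$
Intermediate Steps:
$b{\left(V \right)} = 1$ ($b{\left(V \right)} = \left(-4 + 5\right)^{2} = 1^{2} = 1$)
$Y = -1 + i \sqrt{43}$ ($Y = \sqrt{-28 - 15} - \left(1 + 0 \left(-5\right)\right) = \sqrt{-43} - \left(1 + 0\right) = i \sqrt{43} - 1 = -1 + i \sqrt{43} \approx -1.0 + 6.5574 i$)
$- 130 b{\left(-3 \right)} + Y = \left(-130\right) 1 - \left(1 - i \sqrt{43}\right) = -130 - \left(1 - i \sqrt{43}\right) = -131 + i \sqrt{43}$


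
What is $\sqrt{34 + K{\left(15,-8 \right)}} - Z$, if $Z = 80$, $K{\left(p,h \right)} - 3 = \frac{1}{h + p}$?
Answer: $-80 + \frac{2 \sqrt{455}}{7} \approx -73.906$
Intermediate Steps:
$K{\left(p,h \right)} = 3 + \frac{1}{h + p}$
$\sqrt{34 + K{\left(15,-8 \right)}} - Z = \sqrt{34 + \frac{1 + 3 \left(-8\right) + 3 \cdot 15}{-8 + 15}} - 80 = \sqrt{34 + \frac{1 - 24 + 45}{7}} - 80 = \sqrt{34 + \frac{1}{7} \cdot 22} - 80 = \sqrt{34 + \frac{22}{7}} - 80 = \sqrt{\frac{260}{7}} - 80 = \frac{2 \sqrt{455}}{7} - 80 = -80 + \frac{2 \sqrt{455}}{7}$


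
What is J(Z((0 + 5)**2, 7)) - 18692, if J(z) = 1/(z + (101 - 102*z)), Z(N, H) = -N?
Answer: -49085191/2626 ≈ -18692.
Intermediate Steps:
J(z) = 1/(101 - 101*z) (J(z) = 1/(z + (101 - 102*z)) = 1/(101 - 101*z))
J(Z((0 + 5)**2, 7)) - 18692 = -1/(-101 + 101*(-(0 + 5)**2)) - 18692 = -1/(-101 + 101*(-1*5**2)) - 18692 = -1/(-101 + 101*(-1*25)) - 18692 = -1/(-101 + 101*(-25)) - 18692 = -1/(-101 - 2525) - 18692 = -1/(-2626) - 18692 = -1*(-1/2626) - 18692 = 1/2626 - 18692 = -49085191/2626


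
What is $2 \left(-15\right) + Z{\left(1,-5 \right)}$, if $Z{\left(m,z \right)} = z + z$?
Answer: $-40$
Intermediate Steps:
$Z{\left(m,z \right)} = 2 z$
$2 \left(-15\right) + Z{\left(1,-5 \right)} = 2 \left(-15\right) + 2 \left(-5\right) = -30 - 10 = -40$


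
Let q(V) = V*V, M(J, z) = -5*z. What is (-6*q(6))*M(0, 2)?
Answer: 2160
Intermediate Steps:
q(V) = V²
(-6*q(6))*M(0, 2) = (-6*6²)*(-5*2) = -6*36*(-10) = -216*(-10) = 2160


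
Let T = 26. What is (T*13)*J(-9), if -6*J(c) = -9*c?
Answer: -4563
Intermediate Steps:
J(c) = 3*c/2 (J(c) = -(-3)*c/2 = 3*c/2)
(T*13)*J(-9) = (26*13)*((3/2)*(-9)) = 338*(-27/2) = -4563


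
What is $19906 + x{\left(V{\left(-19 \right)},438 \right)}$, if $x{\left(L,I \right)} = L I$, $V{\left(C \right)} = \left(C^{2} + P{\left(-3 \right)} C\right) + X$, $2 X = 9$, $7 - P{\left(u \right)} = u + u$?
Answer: $71809$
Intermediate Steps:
$P{\left(u \right)} = 7 - 2 u$ ($P{\left(u \right)} = 7 - \left(u + u\right) = 7 - 2 u$)
$X = \frac{9}{2}$ ($X = \frac{1}{2} \cdot 9 = \frac{9}{2} \approx 4.5$)
$V{\left(C \right)} = \frac{9}{2} + C^{2} + 13 C$ ($V{\left(C \right)} = \left(C^{2} + \left(7 - -6\right) C\right) + \frac{9}{2} = \left(C^{2} + \left(7 + 6\right) C\right) + \frac{9}{2} = \left(C^{2} + 13 C\right) + \frac{9}{2} = \frac{9}{2} + C^{2} + 13 C$)
$x{\left(L,I \right)} = I L$
$19906 + x{\left(V{\left(-19 \right)},438 \right)} = 19906 + 438 \left(\frac{9}{2} + \left(-19\right)^{2} + 13 \left(-19\right)\right) = 19906 + 438 \left(\frac{9}{2} + 361 - 247\right) = 19906 + 438 \cdot \frac{237}{2} = 19906 + 51903 = 71809$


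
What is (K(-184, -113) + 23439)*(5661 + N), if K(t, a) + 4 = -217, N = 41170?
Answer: 1087322158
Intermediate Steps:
K(t, a) = -221 (K(t, a) = -4 - 217 = -221)
(K(-184, -113) + 23439)*(5661 + N) = (-221 + 23439)*(5661 + 41170) = 23218*46831 = 1087322158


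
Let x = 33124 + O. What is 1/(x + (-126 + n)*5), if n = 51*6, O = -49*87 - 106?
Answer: 1/29655 ≈ 3.3721e-5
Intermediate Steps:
O = -4369 (O = -4263 - 106 = -4369)
x = 28755 (x = 33124 - 4369 = 28755)
n = 306
1/(x + (-126 + n)*5) = 1/(28755 + (-126 + 306)*5) = 1/(28755 + 180*5) = 1/(28755 + 900) = 1/29655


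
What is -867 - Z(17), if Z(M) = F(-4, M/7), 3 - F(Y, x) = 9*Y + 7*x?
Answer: -889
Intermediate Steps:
F(Y, x) = 3 - 9*Y - 7*x (F(Y, x) = 3 - (9*Y + 7*x) = 3 - (7*x + 9*Y) = 3 + (-9*Y - 7*x) = 3 - 9*Y - 7*x)
Z(M) = 39 - M (Z(M) = 3 - 9*(-4) - 7*M/7 = 3 + 36 - 7*M/7 = 3 + 36 - M = 39 - M)
-867 - Z(17) = -867 - (39 - 1*17) = -867 - (39 - 17) = -867 - 1*22 = -867 - 22 = -889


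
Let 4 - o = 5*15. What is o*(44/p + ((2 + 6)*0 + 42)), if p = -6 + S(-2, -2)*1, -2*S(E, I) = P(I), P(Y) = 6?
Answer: -23714/9 ≈ -2634.9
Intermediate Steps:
o = -71 (o = 4 - 5*15 = 4 - 1*75 = 4 - 75 = -71)
S(E, I) = -3 (S(E, I) = -½*6 = -3)
p = -9 (p = -6 - 3*1 = -6 - 3 = -9)
o*(44/p + ((2 + 6)*0 + 42)) = -71*(44/(-9) + ((2 + 6)*0 + 42)) = -71*(44*(-⅑) + (8*0 + 42)) = -71*(-44/9 + (0 + 42)) = -71*(-44/9 + 42) = -71*334/9 = -23714/9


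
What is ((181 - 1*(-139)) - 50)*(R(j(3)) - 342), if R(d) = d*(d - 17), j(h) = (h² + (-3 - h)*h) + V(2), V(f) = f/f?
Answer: -38340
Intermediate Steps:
V(f) = 1
j(h) = 1 + h² + h*(-3 - h) (j(h) = (h² + (-3 - h)*h) + 1 = (h² + h*(-3 - h)) + 1 = 1 + h² + h*(-3 - h))
R(d) = d*(-17 + d)
((181 - 1*(-139)) - 50)*(R(j(3)) - 342) = ((181 - 1*(-139)) - 50)*((1 - 3*3)*(-17 + (1 - 3*3)) - 342) = ((181 + 139) - 50)*((1 - 9)*(-17 + (1 - 9)) - 342) = (320 - 50)*(-8*(-17 - 8) - 342) = 270*(-8*(-25) - 342) = 270*(200 - 342) = 270*(-142) = -38340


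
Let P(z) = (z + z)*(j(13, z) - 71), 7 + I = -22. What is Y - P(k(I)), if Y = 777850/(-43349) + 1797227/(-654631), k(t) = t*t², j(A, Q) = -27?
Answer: -135652435513746009/28377599219 ≈ -4.7803e+6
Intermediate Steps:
I = -29 (I = -7 - 22 = -29)
k(t) = t³
P(z) = -196*z (P(z) = (z + z)*(-27 - 71) = (2*z)*(-98) = -196*z)
Y = -587112716573/28377599219 (Y = 777850*(-1/43349) + 1797227*(-1/654631) = -777850/43349 - 1797227/654631 = -587112716573/28377599219 ≈ -20.689)
Y - P(k(I)) = -587112716573/28377599219 - (-196)*(-29)³ = -587112716573/28377599219 - (-196)*(-24389) = -587112716573/28377599219 - 1*4780244 = -587112716573/28377599219 - 4780244 = -135652435513746009/28377599219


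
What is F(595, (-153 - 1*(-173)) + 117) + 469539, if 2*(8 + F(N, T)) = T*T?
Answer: 957831/2 ≈ 4.7892e+5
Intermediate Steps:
F(N, T) = -8 + T**2/2 (F(N, T) = -8 + (T*T)/2 = -8 + T**2/2)
F(595, (-153 - 1*(-173)) + 117) + 469539 = (-8 + ((-153 - 1*(-173)) + 117)**2/2) + 469539 = (-8 + ((-153 + 173) + 117)**2/2) + 469539 = (-8 + (20 + 117)**2/2) + 469539 = (-8 + (1/2)*137**2) + 469539 = (-8 + (1/2)*18769) + 469539 = (-8 + 18769/2) + 469539 = 18753/2 + 469539 = 957831/2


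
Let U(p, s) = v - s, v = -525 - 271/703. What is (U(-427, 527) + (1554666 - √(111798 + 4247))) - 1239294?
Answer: 220966689/703 - √116045 ≈ 3.1398e+5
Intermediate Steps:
v = -369346/703 (v = -525 - 271/703 = -369346/703 ≈ -525.39)
U(p, s) = -369346/703 - s
(U(-427, 527) + (1554666 - √(111798 + 4247))) - 1239294 = ((-369346/703 - 1*527) + (1554666 - √(111798 + 4247))) - 1239294 = ((-369346/703 - 527) + (1554666 - √116045)) - 1239294 = (-739827/703 + (1554666 - √116045)) - 1239294 = (1092190371/703 - √116045) - 1239294 = 220966689/703 - √116045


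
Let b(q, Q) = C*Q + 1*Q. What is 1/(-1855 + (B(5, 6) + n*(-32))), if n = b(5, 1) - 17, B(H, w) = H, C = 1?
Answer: -1/1370 ≈ -0.00072993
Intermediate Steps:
b(q, Q) = 2*Q (b(q, Q) = 1*Q + 1*Q = Q + Q = 2*Q)
n = -15 (n = 2*1 - 17 = 2 - 17 = -15)
1/(-1855 + (B(5, 6) + n*(-32))) = 1/(-1855 + (5 - 15*(-32))) = 1/(-1855 + (5 + 480)) = 1/(-1855 + 485) = 1/(-1370) = -1/1370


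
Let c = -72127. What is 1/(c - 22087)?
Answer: -1/94214 ≈ -1.0614e-5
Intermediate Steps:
1/(c - 22087) = 1/(-72127 - 22087) = 1/(-94214) = -1/94214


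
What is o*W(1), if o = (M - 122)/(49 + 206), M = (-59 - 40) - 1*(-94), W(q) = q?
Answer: -127/255 ≈ -0.49804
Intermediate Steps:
M = -5 (M = -99 + 94 = -5)
o = -127/255 (o = (-5 - 122)/(49 + 206) = -127/255 ≈ -0.49804)
o*W(1) = -127/255*1 = -127/255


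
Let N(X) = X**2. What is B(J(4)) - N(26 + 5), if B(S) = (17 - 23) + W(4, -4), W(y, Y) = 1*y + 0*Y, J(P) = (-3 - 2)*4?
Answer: -963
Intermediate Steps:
J(P) = -20 (J(P) = -5*4 = -20)
W(y, Y) = y (W(y, Y) = y + 0 = y)
B(S) = -2 (B(S) = (17 - 23) + 4 = -6 + 4 = -2)
B(J(4)) - N(26 + 5) = -2 - (26 + 5)**2 = -2 - 1*31**2 = -2 - 1*961 = -2 - 961 = -963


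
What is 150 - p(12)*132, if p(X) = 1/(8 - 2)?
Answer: 128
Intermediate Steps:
p(X) = ⅙ (p(X) = 1/6 = ⅙)
150 - p(12)*132 = 150 - 1*⅙*132 = 150 - ⅙*132 = 150 - 22 = 128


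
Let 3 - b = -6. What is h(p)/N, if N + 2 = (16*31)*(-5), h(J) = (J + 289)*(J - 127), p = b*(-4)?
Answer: 41239/2482 ≈ 16.615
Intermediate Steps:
b = 9 (b = 3 - 1*(-6) = 3 + 6 = 9)
p = -36 (p = 9*(-4) = -36)
h(J) = (-127 + J)*(289 + J) (h(J) = (289 + J)*(-127 + J) = (-127 + J)*(289 + J))
N = -2482 (N = -2 + (16*31)*(-5) = -2 + 496*(-5) = -2 - 2480 = -2482)
h(p)/N = (-36703 + (-36)**2 + 162*(-36))/(-2482) = (-36703 + 1296 - 5832)*(-1/2482) = -41239*(-1/2482) = 41239/2482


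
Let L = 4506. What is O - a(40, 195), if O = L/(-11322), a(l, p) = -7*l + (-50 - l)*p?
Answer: 33644459/1887 ≈ 17830.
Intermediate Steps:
a(l, p) = -7*l + p*(-50 - l)
O = -751/1887 (O = 4506/(-11322) = 4506*(-1/11322) = -751/1887 ≈ -0.39799)
O - a(40, 195) = -751/1887 - (-50*195 - 7*40 - 1*40*195) = -751/1887 - (-9750 - 280 - 7800) = -751/1887 - 1*(-17830) = -751/1887 + 17830 = 33644459/1887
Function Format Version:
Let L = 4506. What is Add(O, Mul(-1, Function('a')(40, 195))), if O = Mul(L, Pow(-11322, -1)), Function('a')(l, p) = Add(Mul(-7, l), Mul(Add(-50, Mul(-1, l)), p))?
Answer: Rational(33644459, 1887) ≈ 17830.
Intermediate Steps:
Function('a')(l, p) = Add(Mul(-7, l), Mul(p, Add(-50, Mul(-1, l))))
O = Rational(-751, 1887) (O = Mul(4506, Pow(-11322, -1)) = Mul(4506, Rational(-1, 11322)) = Rational(-751, 1887) ≈ -0.39799)
Add(O, Mul(-1, Function('a')(40, 195))) = Add(Rational(-751, 1887), Mul(-1, Add(Mul(-50, 195), Mul(-7, 40), Mul(-1, 40, 195)))) = Add(Rational(-751, 1887), Mul(-1, Add(-9750, -280, -7800))) = Add(Rational(-751, 1887), Mul(-1, -17830)) = Add(Rational(-751, 1887), 17830) = Rational(33644459, 1887)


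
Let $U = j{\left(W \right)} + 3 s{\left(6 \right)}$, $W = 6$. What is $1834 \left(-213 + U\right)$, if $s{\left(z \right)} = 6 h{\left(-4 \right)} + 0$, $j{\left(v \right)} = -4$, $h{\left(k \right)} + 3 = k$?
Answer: $-629062$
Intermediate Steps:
$h{\left(k \right)} = -3 + k$
$s{\left(z \right)} = -42$ ($s{\left(z \right)} = 6 \left(-3 - 4\right) + 0 = 6 \left(-7\right) + 0 = -42 + 0 = -42$)
$U = -130$ ($U = -4 + 3 \left(-42\right) = -4 - 126 = -130$)
$1834 \left(-213 + U\right) = 1834 \left(-213 - 130\right) = 1834 \left(-343\right) = -629062$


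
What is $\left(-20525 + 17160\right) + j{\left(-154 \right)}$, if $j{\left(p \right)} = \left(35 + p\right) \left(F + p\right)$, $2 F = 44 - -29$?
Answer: $\frac{21235}{2} \approx 10618.0$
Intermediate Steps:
$F = \frac{73}{2}$ ($F = \frac{44 - -29}{2} = \frac{44 + 29}{2} = \frac{1}{2} \cdot 73 = \frac{73}{2} \approx 36.5$)
$j{\left(p \right)} = \left(35 + p\right) \left(\frac{73}{2} + p\right)$
$\left(-20525 + 17160\right) + j{\left(-154 \right)} = \left(-20525 + 17160\right) + \left(\frac{2555}{2} + \left(-154\right)^{2} + \frac{143}{2} \left(-154\right)\right) = -3365 + \left(\frac{2555}{2} + 23716 - 11011\right) = -3365 + \frac{27965}{2} = \frac{21235}{2}$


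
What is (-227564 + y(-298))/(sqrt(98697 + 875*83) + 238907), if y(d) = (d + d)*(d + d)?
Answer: 30496956364/57076383327 - 127652*sqrt(171322)/57076383327 ≈ 0.53339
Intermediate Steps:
y(d) = 4*d**2 (y(d) = (2*d)*(2*d) = 4*d**2)
(-227564 + y(-298))/(sqrt(98697 + 875*83) + 238907) = (-227564 + 4*(-298)**2)/(sqrt(98697 + 875*83) + 238907) = (-227564 + 4*88804)/(sqrt(98697 + 72625) + 238907) = (-227564 + 355216)/(sqrt(171322) + 238907) = 127652/(238907 + sqrt(171322))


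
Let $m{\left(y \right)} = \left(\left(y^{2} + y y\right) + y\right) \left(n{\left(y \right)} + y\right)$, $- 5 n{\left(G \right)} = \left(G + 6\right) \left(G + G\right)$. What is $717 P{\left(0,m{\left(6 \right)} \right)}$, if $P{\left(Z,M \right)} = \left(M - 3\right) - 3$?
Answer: $- \frac{6397074}{5} \approx -1.2794 \cdot 10^{6}$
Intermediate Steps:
$n{\left(G \right)} = - \frac{2 G \left(6 + G\right)}{5}$ ($n{\left(G \right)} = - \frac{\left(G + 6\right) \left(G + G\right)}{5} = - \frac{\left(6 + G\right) 2 G}{5} = - \frac{2 G \left(6 + G\right)}{5}$)
$m{\left(y \right)} = \left(y + 2 y^{2}\right) \left(y - \frac{2 y \left(6 + y\right)}{5}\right)$ ($m{\left(y \right)} = \left(\left(y^{2} + y y\right) + y\right) \left(- \frac{2 y \left(6 + y\right)}{5} + y\right) = \left(\left(y^{2} + y^{2}\right) + y\right) \left(y - \frac{2 y \left(6 + y\right)}{5}\right) = \left(2 y^{2} + y\right) \left(y - \frac{2 y \left(6 + y\right)}{5}\right) = \left(y + 2 y^{2}\right) \left(y - \frac{2 y \left(6 + y\right)}{5}\right)$)
$P{\left(Z,M \right)} = -6 + M$ ($P{\left(Z,M \right)} = \left(-3 + M\right) - 3 = -6 + M$)
$717 P{\left(0,m{\left(6 \right)} \right)} = 717 \left(-6 + \frac{6^{2} \left(-7 - 96 - 4 \cdot 6^{2}\right)}{5}\right) = 717 \left(-6 + \frac{1}{5} \cdot 36 \left(-7 - 96 - 144\right)\right) = 717 \left(-6 + \frac{1}{5} \cdot 36 \left(-247\right)\right) = 717 \left(-6 - \frac{8892}{5}\right) = 717 \left(- \frac{8922}{5}\right) = - \frac{6397074}{5}$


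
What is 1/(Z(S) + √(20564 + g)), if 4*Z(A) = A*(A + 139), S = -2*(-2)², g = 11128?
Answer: -131/18476 - √7923/18476 ≈ -0.011908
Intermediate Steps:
S = -8 (S = -2*4 = -8)
Z(A) = A*(139 + A)/4 (Z(A) = (A*(A + 139))/4 = (A*(139 + A))/4 = A*(139 + A)/4)
1/(Z(S) + √(20564 + g)) = 1/((¼)*(-8)*(139 - 8) + √(20564 + 11128)) = 1/((¼)*(-8)*131 + √31692) = 1/(-262 + 2*√7923)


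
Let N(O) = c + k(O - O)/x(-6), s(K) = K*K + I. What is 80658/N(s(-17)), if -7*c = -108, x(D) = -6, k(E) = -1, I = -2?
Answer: 3387636/655 ≈ 5172.0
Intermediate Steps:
s(K) = -2 + K**2 (s(K) = K*K - 2 = K**2 - 2 = -2 + K**2)
c = 108/7 (c = -1/7*(-108) = 108/7 ≈ 15.429)
N(O) = 655/42 (N(O) = 108/7 - 1/(-6) = 108/7 - 1*(-1/6) = 108/7 + 1/6 = 655/42)
80658/N(s(-17)) = 80658/(655/42) = 80658*(42/655) = 3387636/655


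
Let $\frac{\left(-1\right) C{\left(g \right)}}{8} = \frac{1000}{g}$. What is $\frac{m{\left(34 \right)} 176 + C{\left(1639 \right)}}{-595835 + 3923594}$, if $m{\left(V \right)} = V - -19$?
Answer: $\frac{15280592}{5454197001} \approx 0.0028016$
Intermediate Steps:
$m{\left(V \right)} = 19 + V$ ($m{\left(V \right)} = V + 19 = 19 + V$)
$C{\left(g \right)} = - \frac{8000}{g}$ ($C{\left(g \right)} = - 8 \frac{1000}{g} = - \frac{8000}{g}$)
$\frac{m{\left(34 \right)} 176 + C{\left(1639 \right)}}{-595835 + 3923594} = \frac{\left(19 + 34\right) 176 - \frac{8000}{1639}}{-595835 + 3923594} = \frac{53 \cdot 176 - \frac{8000}{1639}}{3327759} = \left(9328 - \frac{8000}{1639}\right) \frac{1}{3327759} = \frac{15280592}{1639} \cdot \frac{1}{3327759} = \frac{15280592}{5454197001}$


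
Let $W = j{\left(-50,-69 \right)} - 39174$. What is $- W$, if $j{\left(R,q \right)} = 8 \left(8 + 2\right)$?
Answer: $39094$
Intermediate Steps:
$j{\left(R,q \right)} = 80$ ($j{\left(R,q \right)} = 8 \cdot 10 = 80$)
$W = -39094$ ($W = 80 - 39174 = -39094$)
$- W = \left(-1\right) \left(-39094\right) = 39094$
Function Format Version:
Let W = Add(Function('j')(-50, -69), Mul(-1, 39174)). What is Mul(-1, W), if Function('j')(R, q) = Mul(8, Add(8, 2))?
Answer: 39094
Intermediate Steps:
Function('j')(R, q) = 80 (Function('j')(R, q) = Mul(8, 10) = 80)
W = -39094 (W = Add(80, Mul(-1, 39174)) = Add(80, -39174) = -39094)
Mul(-1, W) = Mul(-1, -39094) = 39094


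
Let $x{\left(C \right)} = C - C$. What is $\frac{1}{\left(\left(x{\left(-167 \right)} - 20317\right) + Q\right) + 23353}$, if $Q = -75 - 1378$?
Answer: $\frac{1}{1583} \approx 0.00063171$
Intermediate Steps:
$x{\left(C \right)} = 0$
$Q = -1453$ ($Q = -75 - 1378 = -1453$)
$\frac{1}{\left(\left(x{\left(-167 \right)} - 20317\right) + Q\right) + 23353} = \frac{1}{\left(\left(0 - 20317\right) - 1453\right) + 23353} = \frac{1}{\left(-20317 - 1453\right) + 23353} = \frac{1}{-21770 + 23353} = \frac{1}{1583}$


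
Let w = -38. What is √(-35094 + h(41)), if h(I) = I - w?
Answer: I*√35015 ≈ 187.12*I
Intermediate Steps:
h(I) = 38 + I (h(I) = I - 1*(-38) = I + 38 = 38 + I)
√(-35094 + h(41)) = √(-35094 + (38 + 41)) = √(-35094 + 79) = √(-35015) = I*√35015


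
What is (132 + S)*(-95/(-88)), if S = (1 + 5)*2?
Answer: 1710/11 ≈ 155.45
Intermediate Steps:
S = 12 (S = 6*2 = 12)
(132 + S)*(-95/(-88)) = (132 + 12)*(-95/(-88)) = 144*(-95*(-1/88)) = 144*(95/88) = 1710/11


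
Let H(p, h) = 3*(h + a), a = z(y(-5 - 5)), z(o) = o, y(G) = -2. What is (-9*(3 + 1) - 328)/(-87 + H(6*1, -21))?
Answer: 7/3 ≈ 2.3333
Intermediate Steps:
a = -2
H(p, h) = -6 + 3*h (H(p, h) = 3*(h - 2) = 3*(-2 + h) = -6 + 3*h)
(-9*(3 + 1) - 328)/(-87 + H(6*1, -21)) = (-9*(3 + 1) - 328)/(-87 + (-6 + 3*(-21))) = (-9*4 - 328)/(-87 + (-6 - 63)) = (-36 - 328)/(-87 - 69) = -364/(-156) = -364*(-1/156) = 7/3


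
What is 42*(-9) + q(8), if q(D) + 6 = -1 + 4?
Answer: -381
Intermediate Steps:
q(D) = -3 (q(D) = -6 + (-1 + 4) = -6 + 3 = -3)
42*(-9) + q(8) = 42*(-9) - 3 = -378 - 3 = -381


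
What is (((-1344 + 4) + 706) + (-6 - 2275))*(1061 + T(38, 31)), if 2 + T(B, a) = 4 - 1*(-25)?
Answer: -3171520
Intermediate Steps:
T(B, a) = 27 (T(B, a) = -2 + (4 - 1*(-25)) = -2 + (4 + 25) = -2 + 29 = 27)
(((-1344 + 4) + 706) + (-6 - 2275))*(1061 + T(38, 31)) = (((-1344 + 4) + 706) + (-6 - 2275))*(1061 + 27) = ((-1340 + 706) - 2281)*1088 = (-634 - 2281)*1088 = -2915*1088 = -3171520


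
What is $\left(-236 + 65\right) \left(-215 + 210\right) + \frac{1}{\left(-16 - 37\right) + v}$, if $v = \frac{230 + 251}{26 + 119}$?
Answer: $\frac{6159275}{7204} \approx 854.98$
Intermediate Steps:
$v = \frac{481}{145} \approx 3.3172$
$\left(-236 + 65\right) \left(-215 + 210\right) + \frac{1}{\left(-16 - 37\right) + v} = \left(-236 + 65\right) \left(-215 + 210\right) + \frac{1}{\left(-16 - 37\right) + \frac{481}{145}} = \left(-171\right) \left(-5\right) + \frac{1}{-53 + \frac{481}{145}} = 855 + \frac{1}{- \frac{7204}{145}} = 855 - \frac{145}{7204} = \frac{6159275}{7204}$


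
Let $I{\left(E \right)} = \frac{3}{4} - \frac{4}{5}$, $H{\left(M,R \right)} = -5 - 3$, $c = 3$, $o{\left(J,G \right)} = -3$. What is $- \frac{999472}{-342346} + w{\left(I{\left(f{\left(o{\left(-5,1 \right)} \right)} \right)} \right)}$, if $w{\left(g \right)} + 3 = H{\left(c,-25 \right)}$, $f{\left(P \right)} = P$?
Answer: $- \frac{1383167}{171173} \approx -8.0805$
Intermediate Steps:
$H{\left(M,R \right)} = -8$
$I{\left(E \right)} = - \frac{1}{20}$ ($I{\left(E \right)} = 3 \cdot \frac{1}{4} - \frac{4}{5} = \frac{3}{4} - \frac{4}{5} = - \frac{1}{20}$)
$w{\left(g \right)} = -11$ ($w{\left(g \right)} = -3 - 8 = -11$)
$- \frac{999472}{-342346} + w{\left(I{\left(f{\left(o{\left(-5,1 \right)} \right)} \right)} \right)} = - \frac{999472}{-342346} - 11 = \left(-999472\right) \left(- \frac{1}{342346}\right) - 11 = \frac{499736}{171173} - 11 = - \frac{1383167}{171173}$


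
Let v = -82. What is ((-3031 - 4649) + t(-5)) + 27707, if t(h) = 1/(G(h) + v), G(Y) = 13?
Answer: 1381862/69 ≈ 20027.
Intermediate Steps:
t(h) = -1/69 (t(h) = 1/(13 - 82) = 1/(-69) = -1/69)
((-3031 - 4649) + t(-5)) + 27707 = ((-3031 - 4649) - 1/69) + 27707 = (-7680 - 1/69) + 27707 = -529921/69 + 27707 = 1381862/69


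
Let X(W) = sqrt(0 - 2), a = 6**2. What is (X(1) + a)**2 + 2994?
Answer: 4288 + 72*I*sqrt(2) ≈ 4288.0 + 101.82*I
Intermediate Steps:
a = 36
X(W) = I*sqrt(2) (X(W) = sqrt(-2) = I*sqrt(2))
(X(1) + a)**2 + 2994 = (I*sqrt(2) + 36)**2 + 2994 = (36 + I*sqrt(2))**2 + 2994 = 2994 + (36 + I*sqrt(2))**2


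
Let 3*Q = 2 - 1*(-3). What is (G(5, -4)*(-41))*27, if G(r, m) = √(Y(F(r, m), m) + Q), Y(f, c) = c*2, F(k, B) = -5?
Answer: -369*I*√57 ≈ -2785.9*I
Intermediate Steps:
Q = 5/3 (Q = (2 - 1*(-3))/3 = (2 + 3)/3 = (⅓)*5 = 5/3 ≈ 1.6667)
Y(f, c) = 2*c
G(r, m) = √(5/3 + 2*m) (G(r, m) = √(2*m + 5/3) = √(5/3 + 2*m))
(G(5, -4)*(-41))*27 = ((√(15 + 18*(-4))/3)*(-41))*27 = ((√(15 - 72)/3)*(-41))*27 = ((√(-57)/3)*(-41))*27 = (((I*√57)/3)*(-41))*27 = ((I*√57/3)*(-41))*27 = -41*I*√57/3*27 = -369*I*√57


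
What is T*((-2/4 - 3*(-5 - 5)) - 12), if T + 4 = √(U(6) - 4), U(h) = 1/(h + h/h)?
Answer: -70 + 15*I*√21/2 ≈ -70.0 + 34.369*I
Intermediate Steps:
U(h) = 1/(1 + h) (U(h) = 1/(h + 1) = 1/(1 + h))
T = -4 + 3*I*√21/7 (T = -4 + √(1/(1 + 6) - 4) = -4 + √(1/7 - 4) = -4 + √(⅐ - 4) = -4 + √(-27/7) = -4 + 3*I*√21/7 ≈ -4.0 + 1.964*I)
T*((-2/4 - 3*(-5 - 5)) - 12) = (-4 + 3*I*√21/7)*((-2/4 - 3*(-5 - 5)) - 12) = (-4 + 3*I*√21/7)*((-2*¼ - 3*(-10)) - 12) = (-4 + 3*I*√21/7)*((-½ - 1*(-30)) - 12) = (-4 + 3*I*√21/7)*((-½ + 30) - 12) = (-4 + 3*I*√21/7)*(59/2 - 12) = (-4 + 3*I*√21/7)*(35/2) = -70 + 15*I*√21/2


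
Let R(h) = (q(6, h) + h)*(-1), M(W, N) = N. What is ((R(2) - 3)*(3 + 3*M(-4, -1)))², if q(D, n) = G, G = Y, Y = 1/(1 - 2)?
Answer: 0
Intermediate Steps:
Y = -1 (Y = 1/(-1) = -1)
G = -1
q(D, n) = -1
R(h) = 1 - h (R(h) = (-1 + h)*(-1) = 1 - h)
((R(2) - 3)*(3 + 3*M(-4, -1)))² = (((1 - 1*2) - 3)*(3 + 3*(-1)))² = (((1 - 2) - 3)*(3 - 3))² = ((-1 - 3)*0)² = (-4*0)² = 0² = 0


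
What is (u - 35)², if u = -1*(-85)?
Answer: 2500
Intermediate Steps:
u = 85
(u - 35)² = (85 - 35)² = 50² = 2500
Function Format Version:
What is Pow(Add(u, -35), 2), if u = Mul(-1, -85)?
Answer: 2500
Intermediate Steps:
u = 85
Pow(Add(u, -35), 2) = Pow(Add(85, -35), 2) = Pow(50, 2) = 2500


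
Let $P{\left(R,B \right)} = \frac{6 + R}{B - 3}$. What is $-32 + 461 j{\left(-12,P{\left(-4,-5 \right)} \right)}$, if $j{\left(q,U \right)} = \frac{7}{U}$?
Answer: $-12940$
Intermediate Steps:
$P{\left(R,B \right)} = \frac{6 + R}{-3 + B}$
$-32 + 461 j{\left(-12,P{\left(-4,-5 \right)} \right)} = -32 + 461 \frac{7}{\frac{1}{-3 - 5} \left(6 - 4\right)} = -32 + 461 \frac{7}{\frac{1}{-8} \cdot 2} = -32 + 461 \frac{7}{\left(- \frac{1}{8}\right) 2} = -32 + 461 \frac{7}{- \frac{1}{4}} = -32 + 461 \cdot 7 \left(-4\right) = -32 + 461 \left(-28\right) = -32 - 12908 = -12940$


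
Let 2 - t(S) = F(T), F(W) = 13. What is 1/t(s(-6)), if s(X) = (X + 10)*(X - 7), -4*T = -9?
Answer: -1/11 ≈ -0.090909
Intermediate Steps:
T = 9/4 (T = -¼*(-9) = 9/4 ≈ 2.2500)
s(X) = (-7 + X)*(10 + X) (s(X) = (10 + X)*(-7 + X) = (-7 + X)*(10 + X))
t(S) = -11 (t(S) = 2 - 1*13 = 2 - 13 = -11)
1/t(s(-6)) = 1/(-11) = -1/11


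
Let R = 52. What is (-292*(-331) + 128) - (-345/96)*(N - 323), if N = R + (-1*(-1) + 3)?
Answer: 3066255/32 ≈ 95821.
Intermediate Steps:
N = 56 (N = 52 + (-1*(-1) + 3) = 52 + (1 + 3) = 52 + 4 = 56)
(-292*(-331) + 128) - (-345/96)*(N - 323) = (-292*(-331) + 128) - (-345/96)*(56 - 323) = (96652 + 128) - (-345*1/96)*(-267) = 96780 - (-115)*(-267)/32 = 96780 - 1*30705/32 = 96780 - 30705/32 = 3066255/32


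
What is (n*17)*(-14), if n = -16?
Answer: 3808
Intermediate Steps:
(n*17)*(-14) = -16*17*(-14) = -272*(-14) = 3808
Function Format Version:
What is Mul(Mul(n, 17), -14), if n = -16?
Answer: 3808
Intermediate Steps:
Mul(Mul(n, 17), -14) = Mul(Mul(-16, 17), -14) = Mul(-272, -14) = 3808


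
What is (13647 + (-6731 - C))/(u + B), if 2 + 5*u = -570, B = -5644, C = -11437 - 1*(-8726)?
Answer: -48135/28792 ≈ -1.6718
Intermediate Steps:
C = -2711 (C = -11437 + 8726 = -2711)
u = -572/5 (u = -2/5 + (1/5)*(-570) = -2/5 - 114 = -572/5 ≈ -114.40)
(13647 + (-6731 - C))/(u + B) = (13647 + (-6731 - 1*(-2711)))/(-572/5 - 5644) = (13647 + (-6731 + 2711))/(-28792/5) = (13647 - 4020)*(-5/28792) = 9627*(-5/28792) = -48135/28792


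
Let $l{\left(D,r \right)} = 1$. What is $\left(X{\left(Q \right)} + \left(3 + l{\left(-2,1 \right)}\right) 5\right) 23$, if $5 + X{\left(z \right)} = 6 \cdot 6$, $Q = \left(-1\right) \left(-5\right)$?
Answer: $1173$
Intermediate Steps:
$Q = 5$
$X{\left(z \right)} = 31$ ($X{\left(z \right)} = -5 + 6 \cdot 6 = -5 + 36 = 31$)
$\left(X{\left(Q \right)} + \left(3 + l{\left(-2,1 \right)}\right) 5\right) 23 = \left(31 + \left(3 + 1\right) 5\right) 23 = \left(31 + 4 \cdot 5\right) 23 = \left(31 + 20\right) 23 = 51 \cdot 23 = 1173$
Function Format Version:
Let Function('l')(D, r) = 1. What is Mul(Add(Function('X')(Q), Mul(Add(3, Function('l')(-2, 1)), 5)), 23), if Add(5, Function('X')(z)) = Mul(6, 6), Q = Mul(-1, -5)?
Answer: 1173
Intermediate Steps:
Q = 5
Function('X')(z) = 31 (Function('X')(z) = Add(-5, Mul(6, 6)) = Add(-5, 36) = 31)
Mul(Add(Function('X')(Q), Mul(Add(3, Function('l')(-2, 1)), 5)), 23) = Mul(Add(31, Mul(Add(3, 1), 5)), 23) = Mul(Add(31, Mul(4, 5)), 23) = Mul(Add(31, 20), 23) = Mul(51, 23) = 1173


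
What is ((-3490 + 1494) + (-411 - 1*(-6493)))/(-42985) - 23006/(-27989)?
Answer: 874549856/1203107165 ≈ 0.72691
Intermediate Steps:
((-3490 + 1494) + (-411 - 1*(-6493)))/(-42985) - 23006/(-27989) = (-1996 + (-411 + 6493))*(-1/42985) - 23006*(-1/27989) = (-1996 + 6082)*(-1/42985) + 23006/27989 = 4086*(-1/42985) + 23006/27989 = -4086/42985 + 23006/27989 = 874549856/1203107165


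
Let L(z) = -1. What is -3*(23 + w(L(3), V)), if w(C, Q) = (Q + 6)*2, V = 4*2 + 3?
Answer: -171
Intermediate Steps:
V = 11 (V = 8 + 3 = 11)
w(C, Q) = 12 + 2*Q (w(C, Q) = (6 + Q)*2 = 12 + 2*Q)
-3*(23 + w(L(3), V)) = -3*(23 + (12 + 2*11)) = -3*(23 + (12 + 22)) = -3*(23 + 34) = -3*57 = -171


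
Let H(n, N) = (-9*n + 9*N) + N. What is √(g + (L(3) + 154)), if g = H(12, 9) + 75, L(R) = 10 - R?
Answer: √218 ≈ 14.765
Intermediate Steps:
H(n, N) = -9*n + 10*N
g = 57 (g = (-9*12 + 10*9) + 75 = (-108 + 90) + 75 = -18 + 75 = 57)
√(g + (L(3) + 154)) = √(57 + ((10 - 1*3) + 154)) = √(57 + ((10 - 3) + 154)) = √(57 + (7 + 154)) = √(57 + 161) = √218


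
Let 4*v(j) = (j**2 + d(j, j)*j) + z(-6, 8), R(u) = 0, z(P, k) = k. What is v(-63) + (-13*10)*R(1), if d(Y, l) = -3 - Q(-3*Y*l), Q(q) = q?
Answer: -745975/4 ≈ -1.8649e+5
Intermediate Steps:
d(Y, l) = -3 + 3*Y*l (d(Y, l) = -3 - (-3)*Y*l = -3 + 3*Y*l)
v(j) = 2 + j**2/4 + j*(-3 + 3*j**2)/4 (v(j) = ((j**2 + (-3 + 3*j*j)*j) + 8)/4 = ((j**2 + (-3 + 3*j**2)*j) + 8)/4 = ((j**2 + j*(-3 + 3*j**2)) + 8)/4 = (8 + j**2 + j*(-3 + 3*j**2))/4 = 2 + j**2/4 + j*(-3 + 3*j**2)/4)
v(-63) + (-13*10)*R(1) = (2 + (1/4)*(-63)**2 + (3/4)*(-63)*(-1 + (-63)**2)) - 13*10*0 = (2 + (1/4)*3969 + (3/4)*(-63)*(-1 + 3969)) - 130*0 = (2 + 3969/4 + (3/4)*(-63)*3968) + 0 = (2 + 3969/4 - 187488) + 0 = -745975/4 + 0 = -745975/4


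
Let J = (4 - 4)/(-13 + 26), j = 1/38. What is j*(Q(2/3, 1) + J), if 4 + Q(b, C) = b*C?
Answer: -5/57 ≈ -0.087719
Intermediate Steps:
j = 1/38 ≈ 0.026316
Q(b, C) = -4 + C*b (Q(b, C) = -4 + b*C = -4 + C*b)
J = 0 (J = 0/13 = 0*(1/13) = 0)
j*(Q(2/3, 1) + J) = ((-4 + 1*(2/3)) + 0)/38 = ((-4 + 1*(2*(⅓))) + 0)/38 = ((-4 + 1*(⅔)) + 0)/38 = ((-4 + ⅔) + 0)/38 = (-10/3 + 0)/38 = (1/38)*(-10/3) = -5/57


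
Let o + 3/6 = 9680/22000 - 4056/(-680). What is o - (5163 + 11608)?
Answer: -14250331/850 ≈ -16765.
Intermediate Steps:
o = 5019/850 (o = -1/2 + (9680/22000 - 4056/(-680)) = -1/2 + (9680*(1/22000) - 4056*(-1/680)) = -1/2 + (11/25 + 507/85) = -1/2 + 2722/425 = 5019/850 ≈ 5.9047)
o - (5163 + 11608) = 5019/850 - (5163 + 11608) = 5019/850 - 1*16771 = 5019/850 - 16771 = -14250331/850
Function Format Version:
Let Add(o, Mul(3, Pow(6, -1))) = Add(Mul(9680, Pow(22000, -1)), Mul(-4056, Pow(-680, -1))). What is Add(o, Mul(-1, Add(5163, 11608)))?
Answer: Rational(-14250331, 850) ≈ -16765.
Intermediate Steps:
o = Rational(5019, 850) (o = Add(Rational(-1, 2), Add(Mul(9680, Pow(22000, -1)), Mul(-4056, Pow(-680, -1)))) = Add(Rational(-1, 2), Add(Mul(9680, Rational(1, 22000)), Mul(-4056, Rational(-1, 680)))) = Add(Rational(-1, 2), Add(Rational(11, 25), Rational(507, 85))) = Add(Rational(-1, 2), Rational(2722, 425)) = Rational(5019, 850) ≈ 5.9047)
Add(o, Mul(-1, Add(5163, 11608))) = Add(Rational(5019, 850), Mul(-1, Add(5163, 11608))) = Add(Rational(5019, 850), Mul(-1, 16771)) = Add(Rational(5019, 850), -16771) = Rational(-14250331, 850)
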